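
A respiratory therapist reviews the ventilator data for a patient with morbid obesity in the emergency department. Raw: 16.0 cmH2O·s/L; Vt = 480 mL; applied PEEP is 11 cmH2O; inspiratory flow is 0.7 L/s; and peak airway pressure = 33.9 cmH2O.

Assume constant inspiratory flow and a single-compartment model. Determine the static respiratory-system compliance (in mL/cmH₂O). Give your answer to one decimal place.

Equation of motion (constant flow): PIP = Vt/C + R·V̇ + PEEP.
Vt/C = PIP − R·V̇ − PEEP = 33.9 − 16.0×0.7 − 11 = 33.9 − 11.2 − 11 = 11.7 cmH2O.
C = Vt / 11.7 = 480 / 11.7 = 41.026 mL/cmH2O.

41.0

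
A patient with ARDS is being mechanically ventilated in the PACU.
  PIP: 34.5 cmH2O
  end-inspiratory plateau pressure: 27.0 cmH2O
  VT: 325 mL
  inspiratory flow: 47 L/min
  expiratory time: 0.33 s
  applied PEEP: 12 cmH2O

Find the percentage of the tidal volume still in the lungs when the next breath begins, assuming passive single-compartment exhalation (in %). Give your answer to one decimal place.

20.4

Flow: 47 L/min ÷ 60 = 0.7833 L/s.
R = (PIP − Pplat)/V̇ = (34.5 − 27.0) / 0.7833 = 7.5/0.7833 = 9.575 cmH2O·s/L.
C = Vt/(Pplat − PEEP) = 325.0 / (27.0 − 12) = 325.0/15.0 = 21.667 mL/cmH2O.
τ = R × C = 9.575 × 0.02167 L/cmH2O = 0.2075 s.
Fraction remaining at end-expiration = e^(−Te/τ) = e^(−0.33/0.2075) = 0.2039 → 20.39%.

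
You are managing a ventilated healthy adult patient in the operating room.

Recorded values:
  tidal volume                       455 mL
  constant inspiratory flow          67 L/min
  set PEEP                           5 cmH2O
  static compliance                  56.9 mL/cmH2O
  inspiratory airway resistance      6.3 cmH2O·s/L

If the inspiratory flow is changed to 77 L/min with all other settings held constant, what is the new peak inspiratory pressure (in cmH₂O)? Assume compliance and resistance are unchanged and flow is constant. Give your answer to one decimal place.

21.1

Flow: 67 L/min ÷ 60 = 1.1167 L/s.
New flow: 77 L/min ÷ 60 = 1.2833 L/s.
PIP = Vt/C + R·V̇ + PEEP (constant-flow equation of motion).
Only the resistive term changes: ΔPIP = R × ΔV̇ = 6.3 × (1.2833 − 1.1167) = 6.3 × 0.1666 = 1.05 cmH2O.
Original PIP = 455/56.9 + 6.3×1.1167 + 5 = 20.032 cmH2O; new PIP = 20.032 + (1.05) = 21.082 cmH2O.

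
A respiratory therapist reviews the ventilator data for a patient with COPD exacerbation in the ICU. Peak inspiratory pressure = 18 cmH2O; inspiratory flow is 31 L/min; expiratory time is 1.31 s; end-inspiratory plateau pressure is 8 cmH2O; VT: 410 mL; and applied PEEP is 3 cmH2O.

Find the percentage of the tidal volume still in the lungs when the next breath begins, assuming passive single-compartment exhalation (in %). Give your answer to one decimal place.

Flow: 31 L/min ÷ 60 = 0.5167 L/s.
R = (PIP − Pplat)/V̇ = (18 − 8) / 0.5167 = 10.0/0.5167 = 19.354 cmH2O·s/L.
C = Vt/(Pplat − PEEP) = 410.0 / (8 − 3) = 410.0/5.0 = 82.0 mL/cmH2O.
τ = R × C = 19.354 × 0.082 L/cmH2O = 1.587 s.
Fraction remaining at end-expiration = e^(−Te/τ) = e^(−1.31/1.587) = 0.438 → 43.8%.

43.8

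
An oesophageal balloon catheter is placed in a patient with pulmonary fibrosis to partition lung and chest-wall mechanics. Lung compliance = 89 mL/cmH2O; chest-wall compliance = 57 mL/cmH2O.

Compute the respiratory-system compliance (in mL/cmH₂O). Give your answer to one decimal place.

Lung and chest wall are elastances in series: 1/Crs = 1/CL + 1/Ccw.
1/Crs = 1/89 + 1/57 = 0.02878.
Crs = 34.746 mL/cmH2O.

34.7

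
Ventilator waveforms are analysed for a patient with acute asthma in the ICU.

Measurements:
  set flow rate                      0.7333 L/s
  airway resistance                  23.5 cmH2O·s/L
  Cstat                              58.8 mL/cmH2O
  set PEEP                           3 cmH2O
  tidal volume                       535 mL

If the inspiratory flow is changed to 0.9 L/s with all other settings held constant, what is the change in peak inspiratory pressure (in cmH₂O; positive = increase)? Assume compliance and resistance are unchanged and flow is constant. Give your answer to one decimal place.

PIP = Vt/C + R·V̇ + PEEP (constant-flow equation of motion).
Only the resistive term changes: ΔPIP = R × ΔV̇ = 23.5 × (0.9 − 0.7333) = 23.5 × 0.1667 = 3.917 cmH2O.

3.9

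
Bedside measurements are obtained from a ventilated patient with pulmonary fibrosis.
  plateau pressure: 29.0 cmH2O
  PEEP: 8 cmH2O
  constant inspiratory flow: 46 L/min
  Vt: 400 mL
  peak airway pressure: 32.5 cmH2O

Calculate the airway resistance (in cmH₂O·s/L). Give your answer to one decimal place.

4.6

Flow: 46 L/min ÷ 60 = 0.7667 L/s.
Raw = (PIP − Pplat) / flow = (32.5 − 29.0) / 0.7667 = 3.5 / 0.7667 = 4.565 cmH2O·s/L.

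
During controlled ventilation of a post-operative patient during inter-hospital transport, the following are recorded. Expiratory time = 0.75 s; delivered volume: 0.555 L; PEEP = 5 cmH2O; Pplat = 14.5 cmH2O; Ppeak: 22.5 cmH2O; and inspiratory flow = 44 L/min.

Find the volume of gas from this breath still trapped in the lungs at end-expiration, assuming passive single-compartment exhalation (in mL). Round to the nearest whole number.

Flow: 44 L/min ÷ 60 = 0.7333 L/s.
R = (PIP − Pplat)/V̇ = (22.5 − 14.5) / 0.7333 = 8.0/0.7333 = 10.91 cmH2O·s/L.
C = Vt/(Pplat − PEEP) = 555.0 / (14.5 − 5) = 555.0/9.5 = 58.421 mL/cmH2O.
τ = R × C = 10.91 × 0.05842 L/cmH2O = 0.6374 s.
Fraction remaining = e^(−Te/τ) = e^(−0.75/0.6374) = 0.3083.
Trapped volume = 555.0 × 0.3083 = 171.11 mL.

171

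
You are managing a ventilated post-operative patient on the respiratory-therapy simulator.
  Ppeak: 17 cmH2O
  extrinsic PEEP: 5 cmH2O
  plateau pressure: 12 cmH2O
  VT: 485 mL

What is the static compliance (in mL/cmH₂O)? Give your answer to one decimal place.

69.3

Cstat = Vt / (Pplat − PEEP) = 485 / (12 − 5) = 485 / 7.0 = 69.286 mL/cmH2O.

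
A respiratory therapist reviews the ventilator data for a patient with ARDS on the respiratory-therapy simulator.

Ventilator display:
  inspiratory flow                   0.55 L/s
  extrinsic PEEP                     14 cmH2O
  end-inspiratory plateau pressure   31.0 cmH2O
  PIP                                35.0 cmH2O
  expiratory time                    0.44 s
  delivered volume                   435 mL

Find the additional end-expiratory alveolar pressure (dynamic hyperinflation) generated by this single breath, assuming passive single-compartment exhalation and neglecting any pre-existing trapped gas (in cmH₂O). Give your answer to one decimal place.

1.6

R = (PIP − Pplat)/V̇ = (35.0 − 31.0) / 0.55 = 4.0/0.55 = 7.273 cmH2O·s/L.
C = Vt/(Pplat − PEEP) = 435.0 / (31.0 − 14) = 435.0/17.0 = 25.588 mL/cmH2O.
τ = R × C = 7.273 × 0.02559 L/cmH2O = 0.1861 s.
Fraction remaining = e^(−Te/τ) = e^(−0.44/0.1861) = 0.09401; trapped volume = 435.0 × 0.09401 = 40.894 mL.
Additional alveolar pressure from trapping ≈ V_trapped / C = 40.894 / 25.588 = 1.598 cmH2O.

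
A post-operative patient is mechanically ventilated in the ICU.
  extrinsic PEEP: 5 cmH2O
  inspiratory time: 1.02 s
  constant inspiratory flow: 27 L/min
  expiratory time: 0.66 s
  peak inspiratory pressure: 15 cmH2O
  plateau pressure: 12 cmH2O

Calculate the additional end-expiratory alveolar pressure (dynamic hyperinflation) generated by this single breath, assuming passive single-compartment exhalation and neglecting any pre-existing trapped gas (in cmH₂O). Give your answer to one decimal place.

Flow: 27 L/min ÷ 60 = 0.45 L/s.
Vt = flow × Ti = 0.45 L/s × 1.02 s × 1000 mL/L = 459.0 mL.
R = (PIP − Pplat)/V̇ = (15 − 12) / 0.45 = 3.0/0.45 = 6.667 cmH2O·s/L.
C = Vt/(Pplat − PEEP) = 459.0 / (12 − 5) = 459.0/7.0 = 65.571 mL/cmH2O.
τ = R × C = 6.667 × 0.06557 L/cmH2O = 0.4372 s.
Fraction remaining = e^(−Te/τ) = e^(−0.66/0.4372) = 0.221; trapped volume = 459.0 × 0.221 = 101.44 mL.
Additional alveolar pressure from trapping ≈ V_trapped / C = 101.44 / 65.571 = 1.547 cmH2O.

1.5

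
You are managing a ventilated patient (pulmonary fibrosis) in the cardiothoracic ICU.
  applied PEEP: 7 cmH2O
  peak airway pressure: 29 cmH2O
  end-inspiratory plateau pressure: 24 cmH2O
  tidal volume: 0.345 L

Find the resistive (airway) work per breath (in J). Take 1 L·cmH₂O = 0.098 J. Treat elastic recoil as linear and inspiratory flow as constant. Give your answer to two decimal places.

0.17

With constant inspiratory flow the resistive pressure is constant at PIP − Pplat = 29 − 24 = 5.0 cmH2O, so resistive work = 5.0 × 0.345 = 1.725 L·cmH2O.
× 0.098 J/(L·cmH2O) → 0.1691 J.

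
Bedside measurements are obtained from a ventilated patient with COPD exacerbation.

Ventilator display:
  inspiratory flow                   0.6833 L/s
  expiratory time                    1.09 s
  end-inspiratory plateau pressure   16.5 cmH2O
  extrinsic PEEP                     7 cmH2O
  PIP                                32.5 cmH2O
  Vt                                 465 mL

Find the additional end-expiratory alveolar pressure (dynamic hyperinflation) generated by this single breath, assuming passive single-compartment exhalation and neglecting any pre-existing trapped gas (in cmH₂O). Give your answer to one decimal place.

3.7

R = (PIP − Pplat)/V̇ = (32.5 − 16.5) / 0.6833 = 16.0/0.6833 = 23.416 cmH2O·s/L.
C = Vt/(Pplat − PEEP) = 465.0 / (16.5 − 7) = 465.0/9.5 = 48.947 mL/cmH2O.
τ = R × C = 23.416 × 0.04895 L/cmH2O = 1.146 s.
Fraction remaining = e^(−Te/τ) = e^(−1.09/1.146) = 0.3863; trapped volume = 465.0 × 0.3863 = 179.63 mL.
Additional alveolar pressure from trapping ≈ V_trapped / C = 179.63 / 48.947 = 3.67 cmH2O.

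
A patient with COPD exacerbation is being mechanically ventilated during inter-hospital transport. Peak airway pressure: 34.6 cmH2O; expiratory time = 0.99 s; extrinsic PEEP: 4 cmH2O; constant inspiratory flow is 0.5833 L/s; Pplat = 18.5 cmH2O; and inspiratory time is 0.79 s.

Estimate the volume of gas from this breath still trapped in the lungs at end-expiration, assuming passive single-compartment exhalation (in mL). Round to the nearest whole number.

149

Vt = flow × Ti = 0.5833 L/s × 0.79 s × 1000 mL/L = 460.81 mL.
R = (PIP − Pplat)/V̇ = (34.6 − 18.5) / 0.5833 = 16.1/0.5833 = 27.602 cmH2O·s/L.
C = Vt/(Pplat − PEEP) = 460.81 / (18.5 − 4) = 460.81/14.5 = 31.78 mL/cmH2O.
τ = R × C = 27.602 × 0.03178 L/cmH2O = 0.8772 s.
Fraction remaining = e^(−Te/τ) = e^(−0.99/0.8772) = 0.3235.
Trapped volume = 460.81 × 0.3235 = 149.07 mL.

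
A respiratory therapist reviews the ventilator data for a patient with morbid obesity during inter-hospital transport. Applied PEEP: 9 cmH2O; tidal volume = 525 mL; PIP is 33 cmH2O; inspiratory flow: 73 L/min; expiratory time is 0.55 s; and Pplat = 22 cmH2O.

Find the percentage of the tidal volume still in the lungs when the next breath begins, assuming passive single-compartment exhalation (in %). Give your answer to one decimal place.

22.2

Flow: 73 L/min ÷ 60 = 1.2167 L/s.
R = (PIP − Pplat)/V̇ = (33 − 22) / 1.2167 = 11.0/1.2167 = 9.041 cmH2O·s/L.
C = Vt/(Pplat − PEEP) = 525.0 / (22 − 9) = 525.0/13.0 = 40.385 mL/cmH2O.
τ = R × C = 9.041 × 0.04039 L/cmH2O = 0.3652 s.
Fraction remaining at end-expiration = e^(−Te/τ) = e^(−0.55/0.3652) = 0.2218 → 22.18%.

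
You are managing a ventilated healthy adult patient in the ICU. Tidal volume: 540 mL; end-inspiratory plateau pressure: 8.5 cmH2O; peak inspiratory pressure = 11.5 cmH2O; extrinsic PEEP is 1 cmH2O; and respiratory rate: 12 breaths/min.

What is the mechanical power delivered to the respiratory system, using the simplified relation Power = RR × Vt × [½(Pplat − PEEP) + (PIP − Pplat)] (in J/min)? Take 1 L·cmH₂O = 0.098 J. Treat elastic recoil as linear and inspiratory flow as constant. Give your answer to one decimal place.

Per-breath work = Vt × [½(Pplat−PEEP) + (PIP−Pplat)] = 0.540 × [0.5×7.5 + 3.0] = 0.540 × 6.75 = 3.645 L·cmH2O.
Power = 12 × 3.645 = 43.74 L·cmH2O/min.
× 0.098 J/(L·cmH2O) → 4.287 J/min.

4.3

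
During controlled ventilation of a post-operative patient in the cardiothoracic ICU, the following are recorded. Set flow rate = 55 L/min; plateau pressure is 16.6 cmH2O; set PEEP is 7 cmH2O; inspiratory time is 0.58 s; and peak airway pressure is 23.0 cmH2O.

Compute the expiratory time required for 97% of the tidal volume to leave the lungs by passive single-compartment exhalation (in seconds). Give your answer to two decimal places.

Flow: 55 L/min ÷ 60 = 0.9167 L/s.
Vt = flow × Ti = 0.9167 L/s × 0.58 s × 1000 mL/L = 531.69 mL.
R = (PIP − Pplat)/V̇ = (23.0 − 16.6) / 0.9167 = 6.4/0.9167 = 6.982 cmH2O·s/L.
C = Vt/(Pplat − PEEP) = 531.69 / (16.6 − 7) = 531.69/9.6 = 55.384 mL/cmH2O.
τ = R × C = 6.982 × 0.05538 L/cmH2O = 0.3867 s.
t = −τ·ln(1 − 0.97) = −0.3867·ln(0.03) = 1.356 s.

1.36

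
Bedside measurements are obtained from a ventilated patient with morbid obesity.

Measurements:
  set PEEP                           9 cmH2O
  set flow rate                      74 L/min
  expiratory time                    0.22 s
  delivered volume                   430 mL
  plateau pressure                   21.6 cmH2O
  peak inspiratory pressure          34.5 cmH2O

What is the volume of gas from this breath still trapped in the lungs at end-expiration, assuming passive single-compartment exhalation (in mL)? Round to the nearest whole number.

232

Flow: 74 L/min ÷ 60 = 1.2333 L/s.
R = (PIP − Pplat)/V̇ = (34.5 − 21.6) / 1.2333 = 12.9/1.2333 = 10.46 cmH2O·s/L.
C = Vt/(Pplat − PEEP) = 430.0 / (21.6 − 9) = 430.0/12.6 = 34.127 mL/cmH2O.
τ = R × C = 10.46 × 0.03413 L/cmH2O = 0.357 s.
Fraction remaining = e^(−Te/τ) = e^(−0.22/0.357) = 0.54.
Trapped volume = 430.0 × 0.54 = 232.2 mL.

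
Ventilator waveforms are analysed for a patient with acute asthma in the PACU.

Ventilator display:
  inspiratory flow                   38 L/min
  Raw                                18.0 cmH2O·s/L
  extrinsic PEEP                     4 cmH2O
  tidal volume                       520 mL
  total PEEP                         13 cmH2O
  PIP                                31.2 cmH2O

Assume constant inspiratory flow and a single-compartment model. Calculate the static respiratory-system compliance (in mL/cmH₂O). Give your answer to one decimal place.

Flow: 38 L/min ÷ 60 = 0.6333 L/s.
Total PEEP = 13 cmH2O (set 4 + intrinsic 9); this is the baseline alveolar pressure.
Equation of motion (constant flow): PIP = Vt/C + R·V̇ + PEEP.
Vt/C = PIP − R·V̇ − PEEP = 31.2 − 18.0×0.6333 − 13 = 31.2 − 11.399 − 13 = 6.801 cmH2O.
C = Vt / 6.801 = 520 / 6.801 = 76.459 mL/cmH2O.

76.5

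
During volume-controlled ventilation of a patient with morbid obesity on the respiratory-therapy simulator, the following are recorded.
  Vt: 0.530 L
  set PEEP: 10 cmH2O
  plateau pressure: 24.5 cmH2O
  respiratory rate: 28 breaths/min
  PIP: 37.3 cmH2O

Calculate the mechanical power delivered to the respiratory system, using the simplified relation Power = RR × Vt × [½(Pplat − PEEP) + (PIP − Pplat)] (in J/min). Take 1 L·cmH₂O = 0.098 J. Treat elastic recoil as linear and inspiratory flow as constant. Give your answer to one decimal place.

29.2

Per-breath work = Vt × [½(Pplat−PEEP) + (PIP−Pplat)] = 0.530 × [0.5×14.5 + 12.8] = 0.530 × 20.05 = 10.627 L·cmH2O.
Power = 28 × 10.627 = 297.56 L·cmH2O/min.
× 0.098 J/(L·cmH2O) → 29.161 J/min.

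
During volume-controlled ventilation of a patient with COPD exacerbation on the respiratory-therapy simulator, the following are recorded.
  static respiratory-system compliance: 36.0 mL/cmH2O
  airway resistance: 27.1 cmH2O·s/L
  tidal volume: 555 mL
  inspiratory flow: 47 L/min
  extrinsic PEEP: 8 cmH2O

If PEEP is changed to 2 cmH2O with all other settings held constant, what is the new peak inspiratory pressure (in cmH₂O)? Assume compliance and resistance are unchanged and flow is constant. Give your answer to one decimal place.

Flow: 47 L/min ÷ 60 = 0.7833 L/s.
PIP = Vt/C + R·V̇ + PEEP (constant-flow equation of motion).
Only the baseline term changes: ΔPIP = ΔPEEP = 2 − 8 = -6.0 cmH2O.
Original PIP = 555/36.0 + 27.1×0.7833 + 8 = 44.644 cmH2O; new PIP = 44.644 + (-6.0) = 38.644 cmH2O.

38.6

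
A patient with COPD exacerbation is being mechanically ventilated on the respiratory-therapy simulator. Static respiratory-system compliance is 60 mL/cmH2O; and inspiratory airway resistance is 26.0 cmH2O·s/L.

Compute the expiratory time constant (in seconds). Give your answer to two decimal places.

τ = R × C = 26.0 × 60 mL/cmH2O = 26.0 × 0.060 L/cmH2O = 1.56 s.

1.56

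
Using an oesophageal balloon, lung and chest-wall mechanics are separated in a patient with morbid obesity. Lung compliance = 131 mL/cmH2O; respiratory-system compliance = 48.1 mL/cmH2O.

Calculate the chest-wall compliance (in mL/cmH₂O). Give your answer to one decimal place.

76.0

1/Ccw = 1/Crs − 1/CL.
1/Ccw = 1/48.1 − 1/131 = 0.01316.
Ccw = 75.988 mL/cmH2O.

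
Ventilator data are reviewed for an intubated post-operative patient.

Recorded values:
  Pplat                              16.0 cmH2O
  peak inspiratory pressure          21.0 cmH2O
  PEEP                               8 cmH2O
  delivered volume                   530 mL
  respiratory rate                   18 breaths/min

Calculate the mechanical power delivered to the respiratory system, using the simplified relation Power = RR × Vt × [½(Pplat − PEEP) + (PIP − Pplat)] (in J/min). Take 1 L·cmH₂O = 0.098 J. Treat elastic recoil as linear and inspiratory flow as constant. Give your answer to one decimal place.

8.4

Per-breath work = Vt × [½(Pplat−PEEP) + (PIP−Pplat)] = 0.530 × [0.5×8.0 + 5.0] = 0.530 × 9.0 = 4.77 L·cmH2O.
Power = 18 × 4.77 = 85.86 L·cmH2O/min.
× 0.098 J/(L·cmH2O) → 8.414 J/min.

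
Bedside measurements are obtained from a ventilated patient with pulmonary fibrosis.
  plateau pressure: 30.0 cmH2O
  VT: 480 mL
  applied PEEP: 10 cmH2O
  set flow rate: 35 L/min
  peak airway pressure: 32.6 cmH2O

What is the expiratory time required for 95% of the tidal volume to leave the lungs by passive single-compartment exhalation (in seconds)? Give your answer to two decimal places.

Flow: 35 L/min ÷ 60 = 0.5833 L/s.
R = (PIP − Pplat)/V̇ = (32.6 − 30.0) / 0.5833 = 2.6/0.5833 = 4.457 cmH2O·s/L.
C = Vt/(Pplat − PEEP) = 480.0 / (30.0 − 10) = 480.0/20.0 = 24.0 mL/cmH2O.
τ = R × C = 4.457 × 0.024 L/cmH2O = 0.107 s.
t = −τ·ln(1 − 0.95) = −0.107·ln(0.05) = 0.3205 s.

0.32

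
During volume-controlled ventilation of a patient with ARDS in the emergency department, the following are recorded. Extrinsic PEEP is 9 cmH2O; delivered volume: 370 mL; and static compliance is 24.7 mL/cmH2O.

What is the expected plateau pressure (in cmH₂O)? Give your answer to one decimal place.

24.0

Pplat = PEEP + Vt / Cstat = 9 + 370 / 24.7 = 9 + 14.98 = 23.98 cmH2O.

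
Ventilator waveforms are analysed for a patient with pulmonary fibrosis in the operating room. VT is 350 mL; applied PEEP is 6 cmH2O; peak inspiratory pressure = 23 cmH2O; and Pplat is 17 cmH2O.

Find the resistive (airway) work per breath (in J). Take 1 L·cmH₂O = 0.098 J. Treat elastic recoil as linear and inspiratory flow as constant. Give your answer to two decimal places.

With constant inspiratory flow the resistive pressure is constant at PIP − Pplat = 23 − 17 = 6.0 cmH2O, so resistive work = 6.0 × 0.350 = 2.1 L·cmH2O.
× 0.098 J/(L·cmH2O) → 0.2058 J.

0.21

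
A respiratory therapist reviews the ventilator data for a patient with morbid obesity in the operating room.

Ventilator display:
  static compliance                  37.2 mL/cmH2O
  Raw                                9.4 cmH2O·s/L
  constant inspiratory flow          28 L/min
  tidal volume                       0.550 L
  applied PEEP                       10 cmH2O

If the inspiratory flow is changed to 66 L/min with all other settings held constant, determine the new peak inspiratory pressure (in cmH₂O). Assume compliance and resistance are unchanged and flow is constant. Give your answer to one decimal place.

Flow: 28 L/min ÷ 60 = 0.4667 L/s.
New flow: 66 L/min ÷ 60 = 1.1 L/s.
PIP = Vt/C + R·V̇ + PEEP (constant-flow equation of motion).
Only the resistive term changes: ΔPIP = R × ΔV̇ = 9.4 × (1.1 − 0.4667) = 9.4 × 0.6333 = 5.953 cmH2O.
Original PIP = 550/37.2 + 9.4×0.4667 + 10 = 29.172 cmH2O; new PIP = 29.172 + (5.953) = 35.125 cmH2O.

35.1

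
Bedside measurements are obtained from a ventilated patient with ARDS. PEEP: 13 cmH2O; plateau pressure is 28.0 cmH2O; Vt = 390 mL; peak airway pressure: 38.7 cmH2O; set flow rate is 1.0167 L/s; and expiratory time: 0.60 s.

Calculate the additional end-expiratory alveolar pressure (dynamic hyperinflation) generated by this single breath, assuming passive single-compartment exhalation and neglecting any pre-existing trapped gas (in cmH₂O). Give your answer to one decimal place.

R = (PIP − Pplat)/V̇ = (38.7 − 28.0) / 1.0167 = 10.7/1.0167 = 10.524 cmH2O·s/L.
C = Vt/(Pplat − PEEP) = 390.0 / (28.0 − 13) = 390.0/15.0 = 26.0 mL/cmH2O.
τ = R × C = 10.524 × 0.026 L/cmH2O = 0.2736 s.
Fraction remaining = e^(−Te/τ) = e^(−0.60/0.2736) = 0.1116; trapped volume = 390.0 × 0.1116 = 43.524 mL.
Additional alveolar pressure from trapping ≈ V_trapped / C = 43.524 / 26.0 = 1.674 cmH2O.

1.7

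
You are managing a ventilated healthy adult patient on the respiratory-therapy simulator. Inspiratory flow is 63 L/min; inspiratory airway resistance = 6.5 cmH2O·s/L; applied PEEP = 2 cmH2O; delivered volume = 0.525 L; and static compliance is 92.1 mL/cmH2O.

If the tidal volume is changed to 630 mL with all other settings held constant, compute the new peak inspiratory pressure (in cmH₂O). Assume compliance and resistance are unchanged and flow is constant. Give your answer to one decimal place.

15.7

Flow: 63 L/min ÷ 60 = 1.05 L/s.
PIP = Vt/C + R·V̇ + PEEP (constant-flow equation of motion).
Only the elastic term changes: ΔPIP = ΔVt / C = (630 − 525) / 92.1 = 1.14 cmH2O.
Original PIP = 525/92.1 + 6.5×1.05 + 2 = 14.525 cmH2O; new PIP = 14.525 + (1.14) = 15.665 cmH2O.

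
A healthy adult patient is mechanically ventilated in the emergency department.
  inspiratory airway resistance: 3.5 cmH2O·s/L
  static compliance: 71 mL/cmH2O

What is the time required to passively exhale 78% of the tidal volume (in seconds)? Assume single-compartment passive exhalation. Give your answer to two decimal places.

0.38

τ = R × C = 3.5 × 71 mL/cmH2O = 3.5 × 0.071 L/cmH2O = 0.2485 s.
Exhaled fraction f = 1 − e^(−t/τ) → t = −τ·ln(1 − f) = −0.2485·ln(0.22) = 0.3763 s.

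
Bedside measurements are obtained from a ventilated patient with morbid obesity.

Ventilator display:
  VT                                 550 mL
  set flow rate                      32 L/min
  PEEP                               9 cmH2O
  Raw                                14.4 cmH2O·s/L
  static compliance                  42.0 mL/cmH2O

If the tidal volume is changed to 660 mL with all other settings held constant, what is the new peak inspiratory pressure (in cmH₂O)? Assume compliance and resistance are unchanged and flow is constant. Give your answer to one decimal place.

32.4

Flow: 32 L/min ÷ 60 = 0.5333 L/s.
PIP = Vt/C + R·V̇ + PEEP (constant-flow equation of motion).
Only the elastic term changes: ΔPIP = ΔVt / C = (660 − 550) / 42.0 = 2.619 cmH2O.
Original PIP = 550/42.0 + 14.4×0.5333 + 9 = 29.775 cmH2O; new PIP = 29.775 + (2.619) = 32.394 cmH2O.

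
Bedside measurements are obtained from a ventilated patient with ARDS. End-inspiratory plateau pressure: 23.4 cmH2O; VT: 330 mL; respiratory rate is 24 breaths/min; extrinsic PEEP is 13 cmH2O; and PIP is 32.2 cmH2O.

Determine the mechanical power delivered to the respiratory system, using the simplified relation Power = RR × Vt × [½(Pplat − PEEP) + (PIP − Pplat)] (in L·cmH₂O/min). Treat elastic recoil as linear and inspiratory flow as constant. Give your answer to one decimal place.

110.9

Per-breath work = Vt × [½(Pplat−PEEP) + (PIP−Pplat)] = 0.330 × [0.5×10.4 + 8.8] = 0.330 × 14.0 = 4.62 L·cmH2O.
Power = 24 × 4.62 = 110.88 L·cmH2O/min.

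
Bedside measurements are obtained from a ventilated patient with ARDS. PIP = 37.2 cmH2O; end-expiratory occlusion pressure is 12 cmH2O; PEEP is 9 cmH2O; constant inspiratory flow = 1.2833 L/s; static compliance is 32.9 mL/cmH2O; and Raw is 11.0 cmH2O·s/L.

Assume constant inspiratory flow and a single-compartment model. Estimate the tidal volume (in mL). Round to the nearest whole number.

Total PEEP = 12 cmH2O (set 9 + intrinsic 3); this is the baseline alveolar pressure.
Equation of motion (constant flow): PIP = Vt/C + R·V̇ + PEEP.
Vt/C = PIP − R·V̇ − PEEP = 37.2 − 14.116 − 12 = 11.084 cmH2O.
Vt = C × 11.084 = 32.9 × 11.084 = 364.66 mL.

365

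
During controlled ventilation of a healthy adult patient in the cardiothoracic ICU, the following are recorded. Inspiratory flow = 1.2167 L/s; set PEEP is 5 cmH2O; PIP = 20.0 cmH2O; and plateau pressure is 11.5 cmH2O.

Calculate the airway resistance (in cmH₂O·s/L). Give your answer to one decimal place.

7.0

Raw = (PIP − Pplat) / flow = (20.0 − 11.5) / 1.2167 = 8.5 / 1.2167 = 6.986 cmH2O·s/L.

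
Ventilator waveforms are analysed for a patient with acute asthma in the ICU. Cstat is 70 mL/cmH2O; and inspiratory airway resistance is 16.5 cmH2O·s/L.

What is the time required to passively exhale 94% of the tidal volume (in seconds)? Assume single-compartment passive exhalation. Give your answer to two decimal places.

3.25

τ = R × C = 16.5 × 70 mL/cmH2O = 16.5 × 0.070 L/cmH2O = 1.155 s.
Exhaled fraction f = 1 − e^(−t/τ) → t = −τ·ln(1 − f) = −1.155·ln(0.06) = 3.249 s.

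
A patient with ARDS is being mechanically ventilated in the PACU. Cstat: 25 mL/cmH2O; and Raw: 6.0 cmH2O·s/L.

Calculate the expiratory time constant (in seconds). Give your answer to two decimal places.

0.15

τ = R × C = 6.0 × 25 mL/cmH2O = 6.0 × 0.025 L/cmH2O = 0.15 s.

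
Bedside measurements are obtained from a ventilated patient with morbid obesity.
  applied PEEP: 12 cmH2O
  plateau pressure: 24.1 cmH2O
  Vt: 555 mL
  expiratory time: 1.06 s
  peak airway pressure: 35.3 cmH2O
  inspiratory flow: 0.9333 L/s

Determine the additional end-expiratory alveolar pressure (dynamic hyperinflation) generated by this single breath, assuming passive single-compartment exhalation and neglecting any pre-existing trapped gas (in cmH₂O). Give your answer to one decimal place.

1.8

R = (PIP − Pplat)/V̇ = (35.3 − 24.1) / 0.9333 = 11.2/0.9333 = 12.0 cmH2O·s/L.
C = Vt/(Pplat − PEEP) = 555.0 / (24.1 − 12) = 555.0/12.1 = 45.868 mL/cmH2O.
τ = R × C = 12.0 × 0.04587 L/cmH2O = 0.5504 s.
Fraction remaining = e^(−Te/τ) = e^(−1.06/0.5504) = 0.1457; trapped volume = 555.0 × 0.1457 = 80.864 mL.
Additional alveolar pressure from trapping ≈ V_trapped / C = 80.864 / 45.868 = 1.763 cmH2O.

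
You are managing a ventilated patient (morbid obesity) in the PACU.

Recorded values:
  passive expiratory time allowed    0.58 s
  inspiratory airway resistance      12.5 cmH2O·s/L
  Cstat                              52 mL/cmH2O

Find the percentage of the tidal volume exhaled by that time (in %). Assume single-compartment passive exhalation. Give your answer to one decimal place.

τ = R × C = 12.5 × 52 mL/cmH2O = 12.5 × 0.052 L/cmH2O = 0.65 s.
Passive exhalation: V(t)/V₀ = e^(−t/τ) = e^(−0.58/0.65) = 0.4097.
Fraction exhaled = 1 − 0.4097 = 0.5903 → 59.03%.

59.0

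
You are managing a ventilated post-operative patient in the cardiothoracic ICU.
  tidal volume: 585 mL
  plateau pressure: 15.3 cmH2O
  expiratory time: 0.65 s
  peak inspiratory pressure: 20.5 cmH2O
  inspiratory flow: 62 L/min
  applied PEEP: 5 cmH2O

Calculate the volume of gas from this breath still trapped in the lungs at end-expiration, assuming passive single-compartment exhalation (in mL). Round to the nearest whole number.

Flow: 62 L/min ÷ 60 = 1.0333 L/s.
R = (PIP − Pplat)/V̇ = (20.5 − 15.3) / 1.0333 = 5.2/1.0333 = 5.032 cmH2O·s/L.
C = Vt/(Pplat − PEEP) = 585.0 / (15.3 − 5) = 585.0/10.3 = 56.796 mL/cmH2O.
τ = R × C = 5.032 × 0.0568 L/cmH2O = 0.2858 s.
Fraction remaining = e^(−Te/τ) = e^(−0.65/0.2858) = 0.1029.
Trapped volume = 585.0 × 0.1029 = 60.197 mL.

60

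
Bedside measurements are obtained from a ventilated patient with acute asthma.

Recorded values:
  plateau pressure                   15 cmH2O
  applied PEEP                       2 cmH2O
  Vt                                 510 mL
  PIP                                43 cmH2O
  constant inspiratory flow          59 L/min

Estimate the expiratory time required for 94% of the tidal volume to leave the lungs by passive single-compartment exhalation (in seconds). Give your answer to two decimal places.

Flow: 59 L/min ÷ 60 = 0.9833 L/s.
R = (PIP − Pplat)/V̇ = (43 − 15) / 0.9833 = 28.0/0.9833 = 28.476 cmH2O·s/L.
C = Vt/(Pplat − PEEP) = 510.0 / (15 − 2) = 510.0/13.0 = 39.231 mL/cmH2O.
τ = R × C = 28.476 × 0.03923 L/cmH2O = 1.117 s.
t = −τ·ln(1 − 0.94) = −1.117·ln(0.06) = 3.143 s.

3.14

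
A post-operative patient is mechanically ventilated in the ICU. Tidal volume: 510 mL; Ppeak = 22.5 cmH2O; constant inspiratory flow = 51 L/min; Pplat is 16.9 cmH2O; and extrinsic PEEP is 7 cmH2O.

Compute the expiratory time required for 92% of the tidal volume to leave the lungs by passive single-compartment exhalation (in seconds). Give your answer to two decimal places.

0.86

Flow: 51 L/min ÷ 60 = 0.85 L/s.
R = (PIP − Pplat)/V̇ = (22.5 − 16.9) / 0.85 = 5.6/0.85 = 6.588 cmH2O·s/L.
C = Vt/(Pplat − PEEP) = 510.0 / (16.9 − 7) = 510.0/9.9 = 51.515 mL/cmH2O.
τ = R × C = 6.588 × 0.05152 L/cmH2O = 0.3394 s.
t = −τ·ln(1 − 0.92) = −0.3394·ln(0.08) = 0.8572 s.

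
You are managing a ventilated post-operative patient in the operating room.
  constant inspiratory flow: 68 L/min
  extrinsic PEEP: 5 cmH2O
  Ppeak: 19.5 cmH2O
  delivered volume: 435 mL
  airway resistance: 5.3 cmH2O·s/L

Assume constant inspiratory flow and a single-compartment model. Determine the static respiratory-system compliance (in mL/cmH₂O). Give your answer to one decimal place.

51.2

Flow: 68 L/min ÷ 60 = 1.1333 L/s.
Equation of motion (constant flow): PIP = Vt/C + R·V̇ + PEEP.
Vt/C = PIP − R·V̇ − PEEP = 19.5 − 5.3×1.1333 − 5 = 19.5 − 6.006 − 5 = 8.494 cmH2O.
C = Vt / 8.494 = 435 / 8.494 = 51.213 mL/cmH2O.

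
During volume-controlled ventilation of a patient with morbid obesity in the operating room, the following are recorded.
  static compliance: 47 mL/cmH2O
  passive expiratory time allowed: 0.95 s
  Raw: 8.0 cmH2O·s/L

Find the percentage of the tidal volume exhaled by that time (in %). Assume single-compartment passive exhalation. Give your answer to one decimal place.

92.0

τ = R × C = 8.0 × 47 mL/cmH2O = 8.0 × 0.047 L/cmH2O = 0.376 s.
Passive exhalation: V(t)/V₀ = e^(−t/τ) = e^(−0.95/0.376) = 0.07993.
Fraction exhaled = 1 − 0.07993 = 0.9201 → 92.01%.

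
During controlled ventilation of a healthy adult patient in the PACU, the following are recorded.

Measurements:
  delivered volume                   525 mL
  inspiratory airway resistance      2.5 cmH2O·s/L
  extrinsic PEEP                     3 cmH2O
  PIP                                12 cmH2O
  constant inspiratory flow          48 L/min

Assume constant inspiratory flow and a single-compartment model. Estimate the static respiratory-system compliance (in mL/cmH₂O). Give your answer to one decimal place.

75.0

Flow: 48 L/min ÷ 60 = 0.8 L/s.
Equation of motion (constant flow): PIP = Vt/C + R·V̇ + PEEP.
Vt/C = PIP − R·V̇ − PEEP = 12 − 2.5×0.8 − 3 = 12 − 2.0 − 3 = 7.0 cmH2O.
C = Vt / 7.0 = 525 / 7.0 = 75.0 mL/cmH2O.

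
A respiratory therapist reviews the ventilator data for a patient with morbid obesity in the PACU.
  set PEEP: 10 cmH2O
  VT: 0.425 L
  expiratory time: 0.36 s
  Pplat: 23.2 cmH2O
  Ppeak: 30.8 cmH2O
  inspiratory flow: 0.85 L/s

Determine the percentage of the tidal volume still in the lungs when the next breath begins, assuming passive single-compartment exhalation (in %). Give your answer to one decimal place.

R = (PIP − Pplat)/V̇ = (30.8 − 23.2) / 0.85 = 7.6/0.85 = 8.941 cmH2O·s/L.
C = Vt/(Pplat − PEEP) = 425.0 / (23.2 − 10) = 425.0/13.2 = 32.197 mL/cmH2O.
τ = R × C = 8.941 × 0.0322 L/cmH2O = 0.2879 s.
Fraction remaining at end-expiration = e^(−Te/τ) = e^(−0.36/0.2879) = 0.2864 → 28.64%.

28.6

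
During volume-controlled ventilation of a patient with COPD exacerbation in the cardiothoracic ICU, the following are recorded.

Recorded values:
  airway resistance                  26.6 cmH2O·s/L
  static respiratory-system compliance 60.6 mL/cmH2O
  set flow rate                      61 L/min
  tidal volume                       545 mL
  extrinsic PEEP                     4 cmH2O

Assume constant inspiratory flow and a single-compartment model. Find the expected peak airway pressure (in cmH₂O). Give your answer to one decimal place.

40.0

Flow: 61 L/min ÷ 60 = 1.0167 L/s.
Equation of motion (constant flow): PIP = Vt/C + R·V̇ + PEEP.
PIP = 545/60.6 + 26.6×1.0167 + 4 = 8.993 + 27.044 + 4 = 40.037 cmH2O.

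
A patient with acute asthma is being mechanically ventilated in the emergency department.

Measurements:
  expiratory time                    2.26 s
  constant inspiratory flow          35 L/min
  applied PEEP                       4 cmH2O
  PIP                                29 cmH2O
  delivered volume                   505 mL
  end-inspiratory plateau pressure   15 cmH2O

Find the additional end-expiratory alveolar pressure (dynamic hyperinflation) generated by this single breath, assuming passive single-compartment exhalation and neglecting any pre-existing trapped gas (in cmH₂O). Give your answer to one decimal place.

1.4

Flow: 35 L/min ÷ 60 = 0.5833 L/s.
R = (PIP − Pplat)/V̇ = (29 − 15) / 0.5833 = 14.0/0.5833 = 24.001 cmH2O·s/L.
C = Vt/(Pplat − PEEP) = 505.0 / (15 − 4) = 505.0/11.0 = 45.909 mL/cmH2O.
τ = R × C = 24.001 × 0.04591 L/cmH2O = 1.102 s.
Fraction remaining = e^(−Te/τ) = e^(−2.26/1.102) = 0.1286; trapped volume = 505.0 × 0.1286 = 64.943 mL.
Additional alveolar pressure from trapping ≈ V_trapped / C = 64.943 / 45.909 = 1.415 cmH2O.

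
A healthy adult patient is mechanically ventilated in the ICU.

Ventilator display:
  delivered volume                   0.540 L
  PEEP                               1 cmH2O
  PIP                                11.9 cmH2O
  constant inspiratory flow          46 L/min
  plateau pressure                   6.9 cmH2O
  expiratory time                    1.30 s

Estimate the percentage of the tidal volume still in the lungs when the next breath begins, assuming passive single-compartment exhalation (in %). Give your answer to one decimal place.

11.3

Flow: 46 L/min ÷ 60 = 0.7667 L/s.
R = (PIP − Pplat)/V̇ = (11.9 − 6.9) / 0.7667 = 5.0/0.7667 = 6.521 cmH2O·s/L.
C = Vt/(Pplat − PEEP) = 540.0 / (6.9 − 1) = 540.0/5.9 = 91.525 mL/cmH2O.
τ = R × C = 6.521 × 0.09153 L/cmH2O = 0.5969 s.
Fraction remaining at end-expiration = e^(−Te/τ) = e^(−1.30/0.5969) = 0.1133 → 11.33%.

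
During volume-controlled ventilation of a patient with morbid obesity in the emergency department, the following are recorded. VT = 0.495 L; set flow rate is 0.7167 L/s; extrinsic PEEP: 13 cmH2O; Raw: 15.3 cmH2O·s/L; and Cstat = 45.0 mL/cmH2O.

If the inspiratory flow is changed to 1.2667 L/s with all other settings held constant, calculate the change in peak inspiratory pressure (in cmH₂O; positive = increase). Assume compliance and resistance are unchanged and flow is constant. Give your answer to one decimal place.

PIP = Vt/C + R·V̇ + PEEP (constant-flow equation of motion).
Only the resistive term changes: ΔPIP = R × ΔV̇ = 15.3 × (1.2667 − 0.7167) = 15.3 × 0.55 = 8.415 cmH2O.

8.4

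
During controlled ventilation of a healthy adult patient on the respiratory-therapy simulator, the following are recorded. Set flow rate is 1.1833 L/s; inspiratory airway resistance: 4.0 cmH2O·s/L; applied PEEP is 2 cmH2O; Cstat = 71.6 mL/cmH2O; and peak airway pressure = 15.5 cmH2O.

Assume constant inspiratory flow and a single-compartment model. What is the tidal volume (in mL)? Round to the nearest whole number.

Equation of motion (constant flow): PIP = Vt/C + R·V̇ + PEEP.
Vt/C = PIP − R·V̇ − PEEP = 15.5 − 4.733 − 2 = 8.767 cmH2O.
Vt = C × 8.767 = 71.6 × 8.767 = 627.72 mL.

628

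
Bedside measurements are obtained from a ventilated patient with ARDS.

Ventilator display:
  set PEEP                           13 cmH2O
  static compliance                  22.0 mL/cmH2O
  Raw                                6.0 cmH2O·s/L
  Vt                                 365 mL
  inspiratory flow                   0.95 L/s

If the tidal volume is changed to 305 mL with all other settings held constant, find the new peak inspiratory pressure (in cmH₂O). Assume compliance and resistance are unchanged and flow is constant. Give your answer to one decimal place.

32.6

PIP = Vt/C + R·V̇ + PEEP (constant-flow equation of motion).
Only the elastic term changes: ΔPIP = ΔVt / C = (305 − 365) / 22.0 = -2.727 cmH2O.
Original PIP = 365/22.0 + 6.0×0.95 + 13 = 35.291 cmH2O; new PIP = 35.291 + (-2.727) = 32.564 cmH2O.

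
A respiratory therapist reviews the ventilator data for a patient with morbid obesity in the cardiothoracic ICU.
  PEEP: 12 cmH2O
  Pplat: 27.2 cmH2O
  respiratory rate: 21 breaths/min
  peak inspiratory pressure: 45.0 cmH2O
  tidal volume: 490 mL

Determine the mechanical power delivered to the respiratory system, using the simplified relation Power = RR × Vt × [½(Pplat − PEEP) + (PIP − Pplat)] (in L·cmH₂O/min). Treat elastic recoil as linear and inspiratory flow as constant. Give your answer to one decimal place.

261.4

Per-breath work = Vt × [½(Pplat−PEEP) + (PIP−Pplat)] = 0.490 × [0.5×15.2 + 17.8] = 0.490 × 25.4 = 12.446 L·cmH2O.
Power = 21 × 12.446 = 261.37 L·cmH2O/min.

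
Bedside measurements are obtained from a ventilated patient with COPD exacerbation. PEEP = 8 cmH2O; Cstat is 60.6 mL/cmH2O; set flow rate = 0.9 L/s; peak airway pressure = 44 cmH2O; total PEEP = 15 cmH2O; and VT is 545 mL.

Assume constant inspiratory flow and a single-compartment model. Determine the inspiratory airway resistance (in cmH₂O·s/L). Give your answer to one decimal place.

Total PEEP = 15 cmH2O (set 8 + intrinsic 7); this is the baseline alveolar pressure.
Equation of motion (constant flow): PIP = Vt/C + R·V̇ + PEEP.
R·V̇ = PIP − Vt/C − PEEP = 44 − 545/60.6 − 15 = 44 − 8.993 − 15 = 20.007 cmH2O.
R = 20.007 / 0.9 = 22.23 cmH2O·s/L.

22.2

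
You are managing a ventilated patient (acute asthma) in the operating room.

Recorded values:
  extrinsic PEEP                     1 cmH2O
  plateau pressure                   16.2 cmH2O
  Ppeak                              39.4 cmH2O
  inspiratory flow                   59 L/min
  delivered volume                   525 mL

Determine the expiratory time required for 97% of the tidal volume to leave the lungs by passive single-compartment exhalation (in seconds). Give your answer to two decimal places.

Flow: 59 L/min ÷ 60 = 0.9833 L/s.
R = (PIP − Pplat)/V̇ = (39.4 − 16.2) / 0.9833 = 23.2/0.9833 = 23.594 cmH2O·s/L.
C = Vt/(Pplat − PEEP) = 525.0 / (16.2 − 1) = 525.0/15.2 = 34.539 mL/cmH2O.
τ = R × C = 23.594 × 0.03454 L/cmH2O = 0.8149 s.
t = −τ·ln(1 − 0.97) = −0.8149·ln(0.03) = 2.857 s.

2.86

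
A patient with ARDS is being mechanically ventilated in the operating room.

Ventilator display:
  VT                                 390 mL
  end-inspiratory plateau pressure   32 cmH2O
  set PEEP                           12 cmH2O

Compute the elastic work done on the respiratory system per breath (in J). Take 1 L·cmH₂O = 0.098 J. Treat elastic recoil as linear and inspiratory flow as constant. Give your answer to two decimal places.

0.38

Elastic work ≈ ½ × (Pplat − PEEP) × Vt = 0.5 × (32 − 12) × 0.390 L = 0.5 × 20.0 × 0.390 = 3.9 L·cmH2O.
× 0.098 J/(L·cmH2O) → 0.3822 J.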